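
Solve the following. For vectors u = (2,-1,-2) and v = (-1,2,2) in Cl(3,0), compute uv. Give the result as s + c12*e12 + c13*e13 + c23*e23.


In Cl(3,0): e_i^2 = 1, e_ie_j = -e_je_i for i != j.
Scalar part = u . v = 2*(-1) + (-1)*2 + (-2)*2
= -2 + (-2) + (-4) = -8
e12 coeff = 2*2 - (-1)*(-1) = 4 - 1 = 3
e13 coeff = 2*2 - (-2)*(-1) = 4 - 2 = 2
e23 coeff = (-1)*2 - (-2)*2 = -2 - (-4) = 2
uv = -8 + 3*e12 + 2*e13 + 2*e23


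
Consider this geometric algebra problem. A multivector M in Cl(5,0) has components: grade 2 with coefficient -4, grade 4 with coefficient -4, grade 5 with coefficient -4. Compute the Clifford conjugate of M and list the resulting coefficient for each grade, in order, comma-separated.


Clifford conjugate sign for grade k: (-1)^(k(k+1)/2)
Grade 2: (-1)^(2*3/2) = (-1)^3 = -1, coeff -4 -> 4
Grade 4: (-1)^(4*5/2) = (-1)^10 = 1, coeff -4 -> -4
Grade 5: (-1)^(5*6/2) = (-1)^15 = -1, coeff -4 -> 4
Conjugated coefficients: 4, -4, 4


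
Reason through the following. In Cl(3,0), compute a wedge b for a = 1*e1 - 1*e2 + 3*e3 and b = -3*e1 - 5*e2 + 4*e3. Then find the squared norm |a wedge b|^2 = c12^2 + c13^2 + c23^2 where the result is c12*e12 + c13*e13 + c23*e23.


a wedge b = (a1*b2 - a2*b1)*e12 + (a1*b3 - a3*b1)*e13 + (a2*b3 - a3*b2)*e23
e12 coeff: 1*(-5) - (-1)*(-3) = -5 - 3 = -8
e13 coeff: 1*4 - 3*(-3) = 4 - (-9) = 13
e23 coeff: (-1)*4 - 3*(-5) = -4 - (-15) = 11
|a wedge b|^2 = (-8)^2 + 13^2 + 11^2
= 64 + 169 + 121
= 354


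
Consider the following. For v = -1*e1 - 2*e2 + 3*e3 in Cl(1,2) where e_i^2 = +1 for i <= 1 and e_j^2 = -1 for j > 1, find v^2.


v^2 = sum of c_i^2 * e_i^2
Positive signature terms (e_i^2 = +1): (-1)^2 = 1
Negative signature terms (e_j^2 = -1): (-2)^2 + 3^2 = 13
v^2 = 1 - 13 = -12


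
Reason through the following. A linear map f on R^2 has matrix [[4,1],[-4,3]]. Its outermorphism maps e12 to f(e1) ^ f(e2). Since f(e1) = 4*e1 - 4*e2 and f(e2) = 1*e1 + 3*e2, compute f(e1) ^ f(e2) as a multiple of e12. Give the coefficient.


The outermorphism of a linear map f sends e1^e2 to f(e1)^f(e2).
f(e1) = 4*e1 - 4*e2
f(e2) = 1*e1 + 3*e2
f(e1) ^ f(e2) = (4*e1 - 4*e2) ^ (1*e1 + 3*e2)
= 4*3*e12 + (-4)*1*e21
= (12 - (-4))*e12
= 16*e12
Coefficient = 16


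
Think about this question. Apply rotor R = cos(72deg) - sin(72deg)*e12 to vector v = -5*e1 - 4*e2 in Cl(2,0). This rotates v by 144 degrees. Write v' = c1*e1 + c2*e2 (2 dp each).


Rotor R = cos(72deg) - sin(72deg)*e12
Rotation angle theta = 2 * 72 = 144 degrees
v' = R*v*~R rotates v by theta.
cos(144deg) = -0.8090, sin(144deg) = 0.5878
v'_1 = -5*cos(144deg) - (-4)*sin(144deg)
= -5*(-0.8090) - (-4)*0.5878
= 6.40
v'_2 = -5*sin(144deg) + (-4)*cos(144deg)
= -5*0.5878 + (-4)*(-0.8090)
= 0.30
v' = 6.40*e1 + 0.30*e2


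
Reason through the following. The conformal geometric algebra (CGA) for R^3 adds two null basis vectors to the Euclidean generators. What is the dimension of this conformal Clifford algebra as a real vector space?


The conformal model of R^3 uses Cl(4,1): the 3 Euclidean generators plus two extra orthogonal generators e+ (e+^2 = +1) and e- (e-^2 = -1), from which the null vectors e0, einf are built.
Number of generators m = 3 + 2 = 5.
dim Cl(p,q) = 2^m = 2^5 = 32


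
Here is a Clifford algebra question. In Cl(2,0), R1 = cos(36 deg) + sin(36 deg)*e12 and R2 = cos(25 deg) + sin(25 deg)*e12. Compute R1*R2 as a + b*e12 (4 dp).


Same-plane rotors commute and their half-angles add:
R1*R2 = cos(a1 + a2) + sin(a1 + a2)*e12.
a1 + a2 = 36 + 25 = 61 deg
cos(61 deg) = 0.4848
sin(61 deg) = 0.8746
R1*R2 = 0.4848 + 0.8746*e12


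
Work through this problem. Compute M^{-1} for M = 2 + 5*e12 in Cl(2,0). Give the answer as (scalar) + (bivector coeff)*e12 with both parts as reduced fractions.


M = 2 + 5*e12, where e12^2 = -1.
Since M commutes with its reverse ~M = a - b*e12, M * ~M = a^2 - b^2*e12^2 = a^2 + b^2.
So M^{-1} = ~M / (a^2 + b^2) = (a - b*e12)/(a^2 + b^2).
a^2 + b^2 = 4 + 25 = 29
Scalar part = 2/29 = 2/29
Bivector coeff = -5/29 = -5/29
M^{-1} = 2/29 - 5/29*e12


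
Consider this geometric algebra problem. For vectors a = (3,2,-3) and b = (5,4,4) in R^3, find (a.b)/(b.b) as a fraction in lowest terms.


Projection coefficient = (a . b) / (b . b)
a . b = 3*5 + 2*4 + (-3)*4
= 15 + 8 + (-12) = 11
b . b = 5^2 + 4^2 + 4^2
= 25 + 16 + 16 = 57
Coefficient = 11/57
In lowest terms: 11/57


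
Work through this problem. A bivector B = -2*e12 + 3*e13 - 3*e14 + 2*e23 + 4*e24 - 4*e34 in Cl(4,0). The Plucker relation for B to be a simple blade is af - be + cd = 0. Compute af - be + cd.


Plucker relation: af - be + cd
a*f = (-2)*(-4) = 8
b*e = 3*4 = 12
c*d = (-3)*2 = -6
af - be + cd = 8 - 12 + (-6)
= -10


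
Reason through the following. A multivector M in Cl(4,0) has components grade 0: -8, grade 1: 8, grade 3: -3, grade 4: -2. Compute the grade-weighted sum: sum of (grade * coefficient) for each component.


Grade-weighted sum = sum of grade_k * coefficient_k
0*(-8) = 0
1*8 = 8
3*(-3) = -9
4*(-2) = -8
Total = 0 + 8 + (-9) + (-8) = -9


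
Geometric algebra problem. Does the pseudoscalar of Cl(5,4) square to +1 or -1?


The pseudoscalar I = e1...e_n (product of all n generators) of Cl(p,q) satisfies I^2 = (-1)^(q + n(n-1)/2).
p = 5, q = 4, n = p + q = 9
n(n-1)/2 = 9 * 8 / 2 = 36
Exponent = q + n(n-1)/2 = 4 + 36 = 40
I^2 = (-1)^40 = +1


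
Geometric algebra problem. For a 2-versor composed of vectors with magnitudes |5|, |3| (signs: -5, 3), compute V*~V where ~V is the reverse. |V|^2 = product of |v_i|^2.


Each vector v_i has |v_i|^2 = s_i^2
Squared scales: (-5)^2 = 25, 3^2 = 9
|V|^2 = 25 * 9
= 225


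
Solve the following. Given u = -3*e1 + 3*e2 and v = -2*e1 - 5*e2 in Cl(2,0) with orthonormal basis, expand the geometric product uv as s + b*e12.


Expand: (-3*e1 + 3*e2)(-2*e1 - 5*e2)
= (-3)*(-2)*e1e1 + (-3)*(-5)*e1e2 + 3*(-2)*e2e1 + 3*(-5)*e2e2
Using e1^2 = e2^2 = 1, e2e1 = -e1e2:
Scalar part s = (-3)*(-2) + 3*(-5) = 6 + (-15) = -9
Bivector part b = (-3)*(-5) - 3*(-2) = 15 - (-6) = 21
uv = -9 + 21*e12


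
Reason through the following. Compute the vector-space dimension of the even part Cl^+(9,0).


Even subalgebra dimension = 2^(n-1)
n = 9 + 0 = 9
2^(9 - 1) = 2^8 = 256
Verification: sum of C(9,k) for even k = 1 + 36 + 126 + 84 + 9 = 256
Result = 256


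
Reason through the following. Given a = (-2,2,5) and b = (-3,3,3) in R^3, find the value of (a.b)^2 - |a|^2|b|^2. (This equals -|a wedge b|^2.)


a . b = (-2)*(-3) + 2*3 + 5*3
= 6 + 6 + 15 = 27
|a|^2 = (-2)^2 + 2^2 + 5^2 = 33
|b|^2 = (-3)^2 + 3^2 + 3^2 = 27
(a.b)^2 = 27^2 = 729
|a|^2 * |b|^2 = 33 * 27 = 891
Result = 729 - 891 = -162


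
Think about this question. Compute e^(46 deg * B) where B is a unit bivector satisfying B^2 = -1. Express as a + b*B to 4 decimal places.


For a unit bivector B with B^2 = -1, the exponential series gives
e^(theta*B) = cos(theta) + sin(theta)*B (the GA analogue of Euler's formula).
theta = 46 degrees = 0.802851 rad
cos(46 deg) = 0.6947
sin(46 deg) = 0.7193
exp(theta*B) = 0.6947 + 0.7193*B


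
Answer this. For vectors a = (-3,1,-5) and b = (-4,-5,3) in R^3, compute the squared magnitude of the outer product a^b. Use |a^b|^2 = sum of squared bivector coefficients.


a wedge b = (a1*b2 - a2*b1)*e12 + (a1*b3 - a3*b1)*e13 + (a2*b3 - a3*b2)*e23
e12 coeff: (-3)*(-5) - 1*(-4) = 15 - (-4) = 19
e13 coeff: (-3)*3 - (-5)*(-4) = -9 - 20 = -29
e23 coeff: 1*3 - (-5)*(-5) = 3 - 25 = -22
|a wedge b|^2 = 19^2 + (-29)^2 + (-22)^2
= 361 + 841 + 484
= 1686


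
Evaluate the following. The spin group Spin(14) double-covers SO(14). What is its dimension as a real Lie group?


Spin(n) double-covers SO(n); both have Lie algebra so(n) of dimension n(n-1)/2.
n = 14
n(n-1) = 14 * 13 = 182
dim Spin(14) = 182/2 = 91


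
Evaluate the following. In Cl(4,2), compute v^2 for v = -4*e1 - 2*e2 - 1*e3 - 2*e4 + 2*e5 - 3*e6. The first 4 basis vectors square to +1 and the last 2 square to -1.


v^2 = sum of c_i^2 * e_i^2
Positive signature terms (e_i^2 = +1): (-4)^2 + (-2)^2 + (-1)^2 + (-2)^2 = 25
Negative signature terms (e_j^2 = -1): 2^2 + (-3)^2 = 13
v^2 = 25 - 13 = 12


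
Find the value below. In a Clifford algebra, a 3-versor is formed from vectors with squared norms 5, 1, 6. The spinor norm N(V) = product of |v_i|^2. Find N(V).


Spinor norm N(V) = |v1|^2 * |v2|^2 * ... * |v3|^2
= 5 * 1 * 6
Running product: 5, 5, 30
N(V) = 30


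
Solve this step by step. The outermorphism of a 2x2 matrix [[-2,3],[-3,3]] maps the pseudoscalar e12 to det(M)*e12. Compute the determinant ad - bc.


The outermorphism of a linear map f sends e1^e2 to f(e1)^f(e2).
f(e1) = -2*e1 - 3*e2
f(e2) = 3*e1 + 3*e2
f(e1) ^ f(e2) = (-2*e1 - 3*e2) ^ (3*e1 + 3*e2)
= (-2)*3*e12 + (-3)*3*e21
= (-6 - (-9))*e12
= 3*e12
Coefficient = 3


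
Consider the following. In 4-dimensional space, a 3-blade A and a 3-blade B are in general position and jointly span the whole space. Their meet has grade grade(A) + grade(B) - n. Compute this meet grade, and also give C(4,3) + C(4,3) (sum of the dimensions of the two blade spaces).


Meet grade = grade(A) + grade(B) - n
= 3 + 3 - 4 = 2
C(4,3) = 4
C(4,3) = 4
dim_A + dim_B = 4 + 4 = 8


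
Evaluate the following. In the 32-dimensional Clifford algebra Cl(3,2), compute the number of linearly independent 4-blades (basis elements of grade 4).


Number of grade-k basis blades in Cl(p,q) with n = p + q is C(n, k).
n = 3 + 2 = 5
C(5, 4) = 5! / (4! * 1!)
= 120 / (24 * 1)
= 5


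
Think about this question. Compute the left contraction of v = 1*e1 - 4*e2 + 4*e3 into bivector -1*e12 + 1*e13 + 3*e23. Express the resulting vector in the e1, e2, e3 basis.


Left contraction v _| B = <vB>_1 (grade-1 part of the geometric product vB).
Using e1_|e12 = e2, e2_|e12 = -e1, e1_|e13 = e3, e3_|e13 = -e1, e2_|e23 = e3, e3_|e23 = -e2:
e1 coeff: -v2*b12 - v3*b13 = -(-4)*(-1) - (4)*(1) = -8
e2 coeff: v1*b12 - v3*b23 = (1)*(-1) - (4)*(3) = -13
e3 coeff: v1*b13 + v2*b23 = (1)*(1) + (-4)*(3) = -11
v _| B = -8*e1 - 13*e2 - 11*e3


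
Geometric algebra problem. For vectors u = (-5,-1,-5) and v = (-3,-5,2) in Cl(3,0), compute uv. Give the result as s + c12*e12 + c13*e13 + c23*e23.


In Cl(3,0): e_i^2 = 1, e_ie_j = -e_je_i for i != j.
Scalar part = u . v = (-5)*(-3) + (-1)*(-5) + (-5)*2
= 15 + 5 + (-10) = 10
e12 coeff = (-5)*(-5) - (-1)*(-3) = 25 - 3 = 22
e13 coeff = (-5)*2 - (-5)*(-3) = -10 - 15 = -25
e23 coeff = (-1)*2 - (-5)*(-5) = -2 - 25 = -27
uv = 10 + 22*e12 - 25*e13 - 27*e23


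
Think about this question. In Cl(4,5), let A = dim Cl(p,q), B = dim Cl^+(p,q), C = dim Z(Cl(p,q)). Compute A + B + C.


n = 4 + 5 = 9
Total dim = 2^9 = 512
Even subalgebra dim = 2^8 = 256
n is odd, so center dim = 2
Sum = 512 + 256 + 2 = 770


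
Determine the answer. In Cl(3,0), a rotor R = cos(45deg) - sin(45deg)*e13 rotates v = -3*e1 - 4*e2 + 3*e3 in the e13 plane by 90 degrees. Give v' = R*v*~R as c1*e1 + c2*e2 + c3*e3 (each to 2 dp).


Rotor R = cos(45deg) - sin(45deg)*e13
Rotation angle theta = 2 * 45 = 90 degrees in the e13 plane (e1 -> e3).
The component perpendicular to the plane (e2) is invariant: v'_2 = v2 = -4.00
cos(90deg) = 0.0000, sin(90deg) = 1.0000
v'_1 = v1*cos(theta) - v3*sin(theta) = -3*0.0000 - 3*1.0000 = -3.00
v'_3 = v1*sin(theta) + v3*cos(theta) = -3*1.0000 + 3*0.0000 = -3.00
v' = -3.00*e1 - 4.00*e2 - 3.00*e3


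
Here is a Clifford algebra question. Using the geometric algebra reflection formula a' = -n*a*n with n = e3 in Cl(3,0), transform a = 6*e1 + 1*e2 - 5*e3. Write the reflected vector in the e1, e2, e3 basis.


Reflection formula: a' = -n*a*n, with n = e3 (unit vector, n^2 = 1).
For reflection through hyperplane perp to e3:
The component along e3 flips sign, others stay.
a = (6, 1, -5)
a' = (6, 1, 5)
a' = 6*e1 + 1*e2 + 5*e3


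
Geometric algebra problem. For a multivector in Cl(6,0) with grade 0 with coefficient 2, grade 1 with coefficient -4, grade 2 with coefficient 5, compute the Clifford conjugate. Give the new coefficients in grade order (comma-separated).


Clifford conjugate sign for grade k: (-1)^(k(k+1)/2)
Grade 0: (-1)^(0*1/2) = (-1)^0 = 1, coeff 2 -> 2
Grade 1: (-1)^(1*2/2) = (-1)^1 = -1, coeff -4 -> 4
Grade 2: (-1)^(2*3/2) = (-1)^3 = -1, coeff 5 -> -5
Conjugated coefficients: 2, 4, -5


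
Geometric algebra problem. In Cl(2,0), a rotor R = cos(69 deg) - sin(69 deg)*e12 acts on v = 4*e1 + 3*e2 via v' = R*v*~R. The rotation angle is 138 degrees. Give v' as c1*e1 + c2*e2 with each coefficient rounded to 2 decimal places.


Rotor R = cos(69deg) - sin(69deg)*e12
Rotation angle theta = 2 * 69 = 138 degrees
v' = R*v*~R rotates v by theta.
cos(138deg) = -0.7431, sin(138deg) = 0.6691
v'_1 = 4*cos(138deg) - 3*sin(138deg)
= 4*(-0.7431) - 3*0.6691
= -4.98
v'_2 = 4*sin(138deg) + 3*cos(138deg)
= 4*0.6691 + 3*(-0.7431)
= 0.45
v' = -4.98*e1 + 0.45*e2


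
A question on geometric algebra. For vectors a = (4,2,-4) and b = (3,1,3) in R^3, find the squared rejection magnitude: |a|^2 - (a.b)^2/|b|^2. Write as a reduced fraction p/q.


|a|^2 = 4^2 + 2^2 + (-4)^2 = 36
|b|^2 = 3^2 + 1^2 + 3^2 = 19
a . b = 4*3 + 2*1 + (-4)*3 = 2
(a.b)^2 = 2^2 = 4
|rej|^2 = 36 - 4/19
= (684 - 4)/19
= 680/19
In lowest terms: 680/19


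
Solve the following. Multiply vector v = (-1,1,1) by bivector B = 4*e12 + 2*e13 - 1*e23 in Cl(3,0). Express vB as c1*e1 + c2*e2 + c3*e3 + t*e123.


vB has grade-1 (vector) and grade-3 (trivector) parts: vB = (v _| B) + (v ^ B).
Vector part <vB>_1:
  e1: -v2*b12 - v3*b13 = -(1)*(4) - (1)*(2) = -6
  e2: v1*b12 - v3*b23 = (-1)*(4) - (1)*(-1) = -3
  e3: v1*b13 + v2*b23 = (-1)*(2) + (1)*(-1) = -3
Trivector part <vB>_3:
  e123: v1*b23 - v2*b13 + v3*b12 = (-1)*(-1) - (1)*(2) + (1)*(4) = 3
vB = -6*e1 - 3*e2 - 3*e3 + 3*e123


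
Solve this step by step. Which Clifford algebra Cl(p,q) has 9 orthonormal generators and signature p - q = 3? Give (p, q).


We need p + q = 9 and p - q = 3.
Adding: 2p = 9 + 3 = 12, so p = 6.
Then q = 9 - 6 = 3.
(p, q) = (6, 3)


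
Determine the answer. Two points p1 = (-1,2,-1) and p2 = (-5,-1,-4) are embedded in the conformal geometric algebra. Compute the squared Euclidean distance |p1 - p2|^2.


p1 - p2 = (4, 3, 3)
|p1 - p2|^2 = 4^2 + 3^2 + 3^2
= 16 + 9 + 9
= 34


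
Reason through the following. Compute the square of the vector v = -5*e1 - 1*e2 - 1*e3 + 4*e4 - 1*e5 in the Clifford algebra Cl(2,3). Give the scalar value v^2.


v^2 = sum of c_i^2 * e_i^2
Positive signature terms (e_i^2 = +1): (-5)^2 + (-1)^2 = 26
Negative signature terms (e_j^2 = -1): (-1)^2 + 4^2 + (-1)^2 = 18
v^2 = 26 - 18 = 8


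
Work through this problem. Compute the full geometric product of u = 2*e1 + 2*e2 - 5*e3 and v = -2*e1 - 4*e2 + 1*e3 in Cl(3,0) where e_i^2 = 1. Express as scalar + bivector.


In Cl(3,0): e_i^2 = 1, e_ie_j = -e_je_i for i != j.
Scalar part = u . v = 2*(-2) + 2*(-4) + (-5)*1
= -4 + (-8) + (-5) = -17
e12 coeff = 2*(-4) - 2*(-2) = -8 - (-4) = -4
e13 coeff = 2*1 - (-5)*(-2) = 2 - 10 = -8
e23 coeff = 2*1 - (-5)*(-4) = 2 - 20 = -18
uv = -17 - 4*e12 - 8*e13 - 18*e23


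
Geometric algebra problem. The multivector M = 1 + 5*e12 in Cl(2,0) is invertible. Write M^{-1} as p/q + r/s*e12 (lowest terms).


M = 1 + 5*e12, where e12^2 = -1.
Since M commutes with its reverse ~M = a - b*e12, M * ~M = a^2 - b^2*e12^2 = a^2 + b^2.
So M^{-1} = ~M / (a^2 + b^2) = (a - b*e12)/(a^2 + b^2).
a^2 + b^2 = 1 + 25 = 26
Scalar part = 1/26 = 1/26
Bivector coeff = -5/26 = -5/26
M^{-1} = 1/26 - 5/26*e12


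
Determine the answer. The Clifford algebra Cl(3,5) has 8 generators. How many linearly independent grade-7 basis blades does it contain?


Number of grade-k basis blades in Cl(p,q) with n = p + q is C(n, k).
n = 3 + 5 = 8
C(8, 7) = 8! / (7! * 1!)
= 40320 / (5040 * 1)
= 8


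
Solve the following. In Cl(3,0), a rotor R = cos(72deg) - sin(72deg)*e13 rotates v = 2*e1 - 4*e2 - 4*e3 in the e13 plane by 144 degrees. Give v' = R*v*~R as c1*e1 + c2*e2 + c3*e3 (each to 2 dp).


Rotor R = cos(72deg) - sin(72deg)*e13
Rotation angle theta = 2 * 72 = 144 degrees in the e13 plane (e1 -> e3).
The component perpendicular to the plane (e2) is invariant: v'_2 = v2 = -4.00
cos(144deg) = -0.8090, sin(144deg) = 0.5878
v'_1 = v1*cos(theta) - v3*sin(theta) = 2*(-0.8090) - (-4)*0.5878 = 0.73
v'_3 = v1*sin(theta) + v3*cos(theta) = 2*0.5878 + (-4)*(-0.8090) = 4.41
v' = 0.73*e1 - 4.00*e2 + 4.41*e3


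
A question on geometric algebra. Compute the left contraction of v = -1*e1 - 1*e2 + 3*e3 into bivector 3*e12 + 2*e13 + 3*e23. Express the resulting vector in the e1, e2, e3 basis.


Left contraction v _| B = <vB>_1 (grade-1 part of the geometric product vB).
Using e1_|e12 = e2, e2_|e12 = -e1, e1_|e13 = e3, e3_|e13 = -e1, e2_|e23 = e3, e3_|e23 = -e2:
e1 coeff: -v2*b12 - v3*b13 = -(-1)*(3) - (3)*(2) = -3
e2 coeff: v1*b12 - v3*b23 = (-1)*(3) - (3)*(3) = -12
e3 coeff: v1*b13 + v2*b23 = (-1)*(2) + (-1)*(3) = -5
v _| B = -3*e1 - 12*e2 - 5*e3


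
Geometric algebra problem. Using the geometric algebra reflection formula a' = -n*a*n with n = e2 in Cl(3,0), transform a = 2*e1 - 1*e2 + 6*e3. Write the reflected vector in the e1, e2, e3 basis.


Reflection formula: a' = -n*a*n, with n = e2 (unit vector, n^2 = 1).
For reflection through hyperplane perp to e2:
The component along e2 flips sign, others stay.
a = (2, -1, 6)
a' = (2, 1, 6)
a' = 2*e1 + 1*e2 + 6*e3


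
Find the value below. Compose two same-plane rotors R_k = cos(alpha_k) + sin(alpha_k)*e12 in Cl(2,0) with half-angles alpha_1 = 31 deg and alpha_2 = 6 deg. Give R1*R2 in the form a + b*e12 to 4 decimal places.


Same-plane rotors commute and their half-angles add:
R1*R2 = cos(a1 + a2) + sin(a1 + a2)*e12.
a1 + a2 = 31 + 6 = 37 deg
cos(37 deg) = 0.7986
sin(37 deg) = 0.6018
R1*R2 = 0.7986 + 0.6018*e12


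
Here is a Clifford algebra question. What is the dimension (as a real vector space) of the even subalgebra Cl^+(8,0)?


Even subalgebra dimension = 2^(n-1)
n = 8 + 0 = 8
2^(8 - 1) = 2^7 = 128
Verification: sum of C(8,k) for even k = 1 + 28 + 70 + 28 + 1 = 128
Result = 128


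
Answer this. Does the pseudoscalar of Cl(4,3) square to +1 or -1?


The pseudoscalar I = e1...e_n (product of all n generators) of Cl(p,q) satisfies I^2 = (-1)^(q + n(n-1)/2).
p = 4, q = 3, n = p + q = 7
n(n-1)/2 = 7 * 6 / 2 = 21
Exponent = q + n(n-1)/2 = 3 + 21 = 24
I^2 = (-1)^24 = +1


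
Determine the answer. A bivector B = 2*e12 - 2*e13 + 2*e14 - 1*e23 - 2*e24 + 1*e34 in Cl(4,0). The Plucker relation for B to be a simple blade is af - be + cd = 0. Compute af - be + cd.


Plucker relation: af - be + cd
a*f = 2*1 = 2
b*e = (-2)*(-2) = 4
c*d = 2*(-1) = -2
af - be + cd = 2 - 4 + (-2)
= -4


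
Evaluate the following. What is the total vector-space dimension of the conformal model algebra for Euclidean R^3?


The conformal model of R^3 uses Cl(4,1): the 3 Euclidean generators plus two extra orthogonal generators e+ (e+^2 = +1) and e- (e-^2 = -1), from which the null vectors e0, einf are built.
Number of generators m = 3 + 2 = 5.
dim Cl(p,q) = 2^m = 2^5 = 32


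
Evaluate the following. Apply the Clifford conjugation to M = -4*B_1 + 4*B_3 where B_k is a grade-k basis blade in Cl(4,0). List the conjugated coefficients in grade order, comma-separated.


Clifford conjugate sign for grade k: (-1)^(k(k+1)/2)
Grade 1: (-1)^(1*2/2) = (-1)^1 = -1, coeff -4 -> 4
Grade 3: (-1)^(3*4/2) = (-1)^6 = 1, coeff 4 -> 4
Conjugated coefficients: 4, 4


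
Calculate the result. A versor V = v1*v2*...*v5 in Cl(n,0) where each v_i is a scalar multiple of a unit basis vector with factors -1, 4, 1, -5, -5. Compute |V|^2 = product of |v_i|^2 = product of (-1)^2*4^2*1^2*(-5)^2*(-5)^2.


Each vector v_i has |v_i|^2 = s_i^2
Squared scales: (-1)^2 = 1, 4^2 = 16, 1^2 = 1, (-5)^2 = 25, (-5)^2 = 25
|V|^2 = 1 * 16 * 1 * 25 * 25
= 10000


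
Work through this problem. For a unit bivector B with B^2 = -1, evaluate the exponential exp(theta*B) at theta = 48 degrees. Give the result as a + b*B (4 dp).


For a unit bivector B with B^2 = -1, the exponential series gives
e^(theta*B) = cos(theta) + sin(theta)*B (the GA analogue of Euler's formula).
theta = 48 degrees = 0.837758 rad
cos(48 deg) = 0.6691
sin(48 deg) = 0.7431
exp(theta*B) = 0.6691 + 0.7431*B


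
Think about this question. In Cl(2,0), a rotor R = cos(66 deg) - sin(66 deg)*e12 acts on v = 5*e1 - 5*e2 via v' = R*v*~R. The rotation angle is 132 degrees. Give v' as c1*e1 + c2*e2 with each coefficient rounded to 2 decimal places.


Rotor R = cos(66deg) - sin(66deg)*e12
Rotation angle theta = 2 * 66 = 132 degrees
v' = R*v*~R rotates v by theta.
cos(132deg) = -0.6691, sin(132deg) = 0.7431
v'_1 = 5*cos(132deg) - (-5)*sin(132deg)
= 5*(-0.6691) - (-5)*0.7431
= 0.37
v'_2 = 5*sin(132deg) + (-5)*cos(132deg)
= 5*0.7431 + (-5)*(-0.6691)
= 7.06
v' = 0.37*e1 + 7.06*e2


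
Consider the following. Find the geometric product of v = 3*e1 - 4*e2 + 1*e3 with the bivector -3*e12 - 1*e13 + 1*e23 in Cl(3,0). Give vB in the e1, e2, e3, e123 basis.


vB has grade-1 (vector) and grade-3 (trivector) parts: vB = (v _| B) + (v ^ B).
Vector part <vB>_1:
  e1: -v2*b12 - v3*b13 = -(-4)*(-3) - (1)*(-1) = -11
  e2: v1*b12 - v3*b23 = (3)*(-3) - (1)*(1) = -10
  e3: v1*b13 + v2*b23 = (3)*(-1) + (-4)*(1) = -7
Trivector part <vB>_3:
  e123: v1*b23 - v2*b13 + v3*b12 = (3)*(1) - (-4)*(-1) + (1)*(-3) = -4
vB = -11*e1 - 10*e2 - 7*e3 - 4*e123


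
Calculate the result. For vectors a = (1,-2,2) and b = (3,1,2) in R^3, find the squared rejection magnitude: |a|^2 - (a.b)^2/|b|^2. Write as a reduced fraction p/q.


|a|^2 = 1^2 + (-2)^2 + 2^2 = 9
|b|^2 = 3^2 + 1^2 + 2^2 = 14
a . b = 1*3 + (-2)*1 + 2*2 = 5
(a.b)^2 = 5^2 = 25
|rej|^2 = 9 - 25/14
= (126 - 25)/14
= 101/14
In lowest terms: 101/14


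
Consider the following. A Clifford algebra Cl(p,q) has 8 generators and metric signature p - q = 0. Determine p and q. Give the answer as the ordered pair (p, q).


We need p + q = 8 and p - q = 0.
Adding: 2p = 8 + 0 = 8, so p = 4.
Then q = 8 - 4 = 4.
(p, q) = (4, 4)


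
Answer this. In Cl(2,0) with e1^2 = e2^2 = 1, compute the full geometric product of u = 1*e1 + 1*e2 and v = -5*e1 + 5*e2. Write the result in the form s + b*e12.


Expand: (1*e1 + 1*e2)(-5*e1 + 5*e2)
= 1*(-5)*e1e1 + 1*5*e1e2 + 1*(-5)*e2e1 + 1*5*e2e2
Using e1^2 = e2^2 = 1, e2e1 = -e1e2:
Scalar part s = 1*(-5) + 1*5 = -5 + 5 = 0
Bivector part b = 1*5 - 1*(-5) = 5 - (-5) = 10
uv = 0 + 10*e12


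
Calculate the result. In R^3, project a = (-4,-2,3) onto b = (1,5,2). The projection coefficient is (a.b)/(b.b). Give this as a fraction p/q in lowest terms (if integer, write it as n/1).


Projection coefficient = (a . b) / (b . b)
a . b = (-4)*1 + (-2)*5 + 3*2
= -4 + (-10) + 6 = -8
b . b = 1^2 + 5^2 + 2^2
= 1 + 25 + 4 = 30
Coefficient = -8/30
In lowest terms: -4/15


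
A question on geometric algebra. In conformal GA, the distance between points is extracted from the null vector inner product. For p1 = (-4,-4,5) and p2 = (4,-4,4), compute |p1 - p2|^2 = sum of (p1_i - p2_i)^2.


p1 - p2 = (-8, 0, 1)
|p1 - p2|^2 = (-8)^2 + 0^2 + 1^2
= 64 + 0 + 1
= 65


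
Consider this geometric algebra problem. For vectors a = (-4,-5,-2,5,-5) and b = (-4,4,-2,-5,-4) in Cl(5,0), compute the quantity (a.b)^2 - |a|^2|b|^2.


a . b = (-4)*(-4) + (-5)*4 + (-2)*(-2) + 5*(-5) + (-5)*(-4)
= 16 + (-20) + 4 + (-25) + 20 = -5
|a|^2 = (-4)^2 + (-5)^2 + (-2)^2 + 5^2 + (-5)^2 = 95
|b|^2 = (-4)^2 + 4^2 + (-2)^2 + (-5)^2 + (-4)^2 = 77
(a.b)^2 = (-5)^2 = 25
|a|^2 * |b|^2 = 95 * 77 = 7315
Result = 25 - 7315 = -7290


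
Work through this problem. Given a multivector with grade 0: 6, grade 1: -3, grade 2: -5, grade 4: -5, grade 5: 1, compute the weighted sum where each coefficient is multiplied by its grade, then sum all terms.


Grade-weighted sum = sum of grade_k * coefficient_k
0*6 = 0
1*(-3) = -3
2*(-5) = -10
4*(-5) = -20
5*1 = 5
Total = 0 + (-3) + (-10) + (-20) + 5 = -28


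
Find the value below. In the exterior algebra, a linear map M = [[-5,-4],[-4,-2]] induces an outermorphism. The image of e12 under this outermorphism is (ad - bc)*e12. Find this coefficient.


The outermorphism of a linear map f sends e1^e2 to f(e1)^f(e2).
f(e1) = -5*e1 - 4*e2
f(e2) = -4*e1 - 2*e2
f(e1) ^ f(e2) = (-5*e1 - 4*e2) ^ (-4*e1 - 2*e2)
= (-5)*(-2)*e12 + (-4)*(-4)*e21
= (10 - 16)*e12
= -6*e12
Coefficient = -6


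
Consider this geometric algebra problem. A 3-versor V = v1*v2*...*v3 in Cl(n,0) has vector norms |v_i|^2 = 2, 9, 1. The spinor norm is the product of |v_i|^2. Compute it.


Spinor norm N(V) = |v1|^2 * |v2|^2 * ... * |v3|^2
= 2 * 9 * 1
Running product: 2, 18, 18
N(V) = 18


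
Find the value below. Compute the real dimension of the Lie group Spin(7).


Spin(n) double-covers SO(n); both have Lie algebra so(n) of dimension n(n-1)/2.
n = 7
n(n-1) = 7 * 6 = 42
dim Spin(7) = 42/2 = 21


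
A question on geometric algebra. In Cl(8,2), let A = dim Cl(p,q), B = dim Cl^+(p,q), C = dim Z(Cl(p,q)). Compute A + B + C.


n = 8 + 2 = 10
Total dim = 2^10 = 1024
Even subalgebra dim = 2^9 = 512
n is even, so center dim = 1
Sum = 1024 + 512 + 1 = 1537


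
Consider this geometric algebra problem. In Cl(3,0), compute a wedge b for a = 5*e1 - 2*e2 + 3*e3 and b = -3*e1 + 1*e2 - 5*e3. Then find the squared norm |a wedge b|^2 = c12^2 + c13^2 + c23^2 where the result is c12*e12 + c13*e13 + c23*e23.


a wedge b = (a1*b2 - a2*b1)*e12 + (a1*b3 - a3*b1)*e13 + (a2*b3 - a3*b2)*e23
e12 coeff: 5*1 - (-2)*(-3) = 5 - 6 = -1
e13 coeff: 5*(-5) - 3*(-3) = -25 - (-9) = -16
e23 coeff: (-2)*(-5) - 3*1 = 10 - 3 = 7
|a wedge b|^2 = (-1)^2 + (-16)^2 + 7^2
= 1 + 256 + 49
= 306


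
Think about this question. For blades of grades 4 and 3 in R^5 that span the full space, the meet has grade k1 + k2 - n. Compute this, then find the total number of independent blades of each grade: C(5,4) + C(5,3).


Meet grade = grade(A) + grade(B) - n
= 4 + 3 - 5 = 2
C(5,4) = 5
C(5,3) = 10
dim_A + dim_B = 5 + 10 = 15


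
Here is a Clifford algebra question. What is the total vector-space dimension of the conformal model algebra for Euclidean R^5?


The conformal model of R^5 uses Cl(6,1): the 5 Euclidean generators plus two extra orthogonal generators e+ (e+^2 = +1) and e- (e-^2 = -1), from which the null vectors e0, einf are built.
Number of generators m = 5 + 2 = 7.
dim Cl(p,q) = 2^m = 2^7 = 128


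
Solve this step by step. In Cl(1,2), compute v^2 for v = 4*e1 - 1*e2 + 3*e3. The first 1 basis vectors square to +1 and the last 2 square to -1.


v^2 = sum of c_i^2 * e_i^2
Positive signature terms (e_i^2 = +1): 4^2 = 16
Negative signature terms (e_j^2 = -1): (-1)^2 + 3^2 = 10
v^2 = 16 - 10 = 6


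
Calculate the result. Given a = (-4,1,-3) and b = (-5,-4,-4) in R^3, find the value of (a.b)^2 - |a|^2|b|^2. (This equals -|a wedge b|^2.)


a . b = (-4)*(-5) + 1*(-4) + (-3)*(-4)
= 20 + (-4) + 12 = 28
|a|^2 = (-4)^2 + 1^2 + (-3)^2 = 26
|b|^2 = (-5)^2 + (-4)^2 + (-4)^2 = 57
(a.b)^2 = 28^2 = 784
|a|^2 * |b|^2 = 26 * 57 = 1482
Result = 784 - 1482 = -698


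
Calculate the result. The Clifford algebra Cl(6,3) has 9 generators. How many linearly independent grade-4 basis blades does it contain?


Number of grade-k basis blades in Cl(p,q) with n = p + q is C(n, k).
n = 6 + 3 = 9
C(9, 4) = 9! / (4! * 5!)
= 362880 / (24 * 120)
= 126


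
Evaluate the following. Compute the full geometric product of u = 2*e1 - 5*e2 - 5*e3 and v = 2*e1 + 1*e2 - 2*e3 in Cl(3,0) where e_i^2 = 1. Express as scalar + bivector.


In Cl(3,0): e_i^2 = 1, e_ie_j = -e_je_i for i != j.
Scalar part = u . v = 2*2 + (-5)*1 + (-5)*(-2)
= 4 + (-5) + 10 = 9
e12 coeff = 2*1 - (-5)*2 = 2 - (-10) = 12
e13 coeff = 2*(-2) - (-5)*2 = -4 - (-10) = 6
e23 coeff = (-5)*(-2) - (-5)*1 = 10 - (-5) = 15
uv = 9 + 12*e12 + 6*e13 + 15*e23


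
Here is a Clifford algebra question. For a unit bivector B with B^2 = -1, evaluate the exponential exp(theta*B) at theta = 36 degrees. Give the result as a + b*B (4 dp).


For a unit bivector B with B^2 = -1, the exponential series gives
e^(theta*B) = cos(theta) + sin(theta)*B (the GA analogue of Euler's formula).
theta = 36 degrees = 0.628319 rad
cos(36 deg) = 0.8090
sin(36 deg) = 0.5878
exp(theta*B) = 0.8090 + 0.5878*B


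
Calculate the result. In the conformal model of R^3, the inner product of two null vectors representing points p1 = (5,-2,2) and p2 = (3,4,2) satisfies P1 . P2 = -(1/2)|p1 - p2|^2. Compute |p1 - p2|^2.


p1 - p2 = (2, -6, 0)
|p1 - p2|^2 = 2^2 + (-6)^2 + 0^2
= 4 + 36 + 0
= 40


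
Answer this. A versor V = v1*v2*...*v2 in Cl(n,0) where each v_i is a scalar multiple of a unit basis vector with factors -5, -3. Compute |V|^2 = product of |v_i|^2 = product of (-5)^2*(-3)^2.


Each vector v_i has |v_i|^2 = s_i^2
Squared scales: (-5)^2 = 25, (-3)^2 = 9
|V|^2 = 25 * 9
= 225


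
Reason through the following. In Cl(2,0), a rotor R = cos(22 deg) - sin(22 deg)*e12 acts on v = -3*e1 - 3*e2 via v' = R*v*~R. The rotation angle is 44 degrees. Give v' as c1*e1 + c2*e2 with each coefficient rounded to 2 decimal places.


Rotor R = cos(22deg) - sin(22deg)*e12
Rotation angle theta = 2 * 22 = 44 degrees
v' = R*v*~R rotates v by theta.
cos(44deg) = 0.7193, sin(44deg) = 0.6947
v'_1 = -3*cos(44deg) - (-3)*sin(44deg)
= -3*0.7193 - (-3)*0.6947
= -0.07
v'_2 = -3*sin(44deg) + (-3)*cos(44deg)
= -3*0.6947 + (-3)*0.7193
= -4.24
v' = -0.07*e1 - 4.24*e2


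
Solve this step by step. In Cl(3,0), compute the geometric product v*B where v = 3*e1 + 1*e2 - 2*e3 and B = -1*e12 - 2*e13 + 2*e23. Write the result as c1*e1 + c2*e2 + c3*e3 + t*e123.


vB has grade-1 (vector) and grade-3 (trivector) parts: vB = (v _| B) + (v ^ B).
Vector part <vB>_1:
  e1: -v2*b12 - v3*b13 = -(1)*(-1) - (-2)*(-2) = -3
  e2: v1*b12 - v3*b23 = (3)*(-1) - (-2)*(2) = 1
  e3: v1*b13 + v2*b23 = (3)*(-2) + (1)*(2) = -4
Trivector part <vB>_3:
  e123: v1*b23 - v2*b13 + v3*b12 = (3)*(2) - (1)*(-2) + (-2)*(-1) = 10
vB = -3*e1 + 1*e2 - 4*e3 + 10*e123


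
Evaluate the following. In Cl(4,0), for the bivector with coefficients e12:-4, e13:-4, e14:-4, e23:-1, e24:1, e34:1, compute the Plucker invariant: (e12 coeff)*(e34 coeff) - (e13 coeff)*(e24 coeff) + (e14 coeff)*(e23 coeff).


Plucker relation: af - be + cd
a*f = (-4)*1 = -4
b*e = (-4)*1 = -4
c*d = (-4)*(-1) = 4
af - be + cd = -4 - (-4) + 4
= 4


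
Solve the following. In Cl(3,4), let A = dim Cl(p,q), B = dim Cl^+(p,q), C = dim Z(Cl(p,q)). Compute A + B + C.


n = 3 + 4 = 7
Total dim = 2^7 = 128
Even subalgebra dim = 2^6 = 64
n is odd, so center dim = 2
Sum = 128 + 64 + 2 = 194


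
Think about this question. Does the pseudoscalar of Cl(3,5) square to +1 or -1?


The pseudoscalar I = e1...e_n (product of all n generators) of Cl(p,q) satisfies I^2 = (-1)^(q + n(n-1)/2).
p = 3, q = 5, n = p + q = 8
n(n-1)/2 = 8 * 7 / 2 = 28
Exponent = q + n(n-1)/2 = 5 + 28 = 33
I^2 = (-1)^33 = -1


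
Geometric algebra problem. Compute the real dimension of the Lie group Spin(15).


Spin(n) double-covers SO(n); both have Lie algebra so(n) of dimension n(n-1)/2.
n = 15
n(n-1) = 15 * 14 = 210
dim Spin(15) = 210/2 = 105


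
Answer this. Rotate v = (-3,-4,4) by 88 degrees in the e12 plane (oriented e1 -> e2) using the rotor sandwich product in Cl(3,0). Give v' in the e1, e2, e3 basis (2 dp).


Rotor R = cos(44deg) - sin(44deg)*e12
Rotation angle theta = 2 * 44 = 88 degrees in the e12 plane (e1 -> e2).
The component perpendicular to the plane (e3) is invariant: v'_3 = v3 = 4.00
cos(88deg) = 0.0349, sin(88deg) = 0.9994
v'_1 = v1*cos(theta) - v2*sin(theta) = -3*0.0349 - (-4)*0.9994 = 3.89
v'_2 = v1*sin(theta) + v2*cos(theta) = -3*0.9994 + (-4)*0.0349 = -3.14
v' = 3.89*e1 - 3.14*e2 + 4.00*e3


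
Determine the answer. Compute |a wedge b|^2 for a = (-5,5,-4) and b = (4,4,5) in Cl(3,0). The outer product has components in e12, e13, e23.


a wedge b = (a1*b2 - a2*b1)*e12 + (a1*b3 - a3*b1)*e13 + (a2*b3 - a3*b2)*e23
e12 coeff: (-5)*4 - 5*4 = -20 - 20 = -40
e13 coeff: (-5)*5 - (-4)*4 = -25 - (-16) = -9
e23 coeff: 5*5 - (-4)*4 = 25 - (-16) = 41
|a wedge b|^2 = (-40)^2 + (-9)^2 + 41^2
= 1600 + 81 + 1681
= 3362


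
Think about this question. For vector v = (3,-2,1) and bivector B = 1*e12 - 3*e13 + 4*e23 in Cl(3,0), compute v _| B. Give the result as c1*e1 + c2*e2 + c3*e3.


Left contraction v _| B = <vB>_1 (grade-1 part of the geometric product vB).
Using e1_|e12 = e2, e2_|e12 = -e1, e1_|e13 = e3, e3_|e13 = -e1, e2_|e23 = e3, e3_|e23 = -e2:
e1 coeff: -v2*b12 - v3*b13 = -(-2)*(1) - (1)*(-3) = 5
e2 coeff: v1*b12 - v3*b23 = (3)*(1) - (1)*(4) = -1
e3 coeff: v1*b13 + v2*b23 = (3)*(-3) + (-2)*(4) = -17
v _| B = 5*e1 - 1*e2 - 17*e3


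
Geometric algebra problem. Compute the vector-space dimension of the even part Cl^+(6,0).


Even subalgebra dimension = 2^(n-1)
n = 6 + 0 = 6
2^(6 - 1) = 2^5 = 32
Verification: sum of C(6,k) for even k = 1 + 15 + 15 + 1 = 32
Result = 32


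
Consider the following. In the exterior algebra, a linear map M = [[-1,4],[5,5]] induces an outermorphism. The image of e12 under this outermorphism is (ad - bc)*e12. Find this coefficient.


The outermorphism of a linear map f sends e1^e2 to f(e1)^f(e2).
f(e1) = -1*e1 + 5*e2
f(e2) = 4*e1 + 5*e2
f(e1) ^ f(e2) = (-1*e1 + 5*e2) ^ (4*e1 + 5*e2)
= (-1)*5*e12 + 5*4*e21
= (-5 - 20)*e12
= -25*e12
Coefficient = -25


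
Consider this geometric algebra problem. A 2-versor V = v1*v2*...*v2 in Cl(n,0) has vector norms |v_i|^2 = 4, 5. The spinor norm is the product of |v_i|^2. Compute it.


Spinor norm N(V) = |v1|^2 * |v2|^2 * ... * |v2|^2
= 4 * 5
Running product: 4, 20
N(V) = 20


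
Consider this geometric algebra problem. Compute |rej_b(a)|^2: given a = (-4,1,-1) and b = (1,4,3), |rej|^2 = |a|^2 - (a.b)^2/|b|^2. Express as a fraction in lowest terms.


|a|^2 = (-4)^2 + 1^2 + (-1)^2 = 18
|b|^2 = 1^2 + 4^2 + 3^2 = 26
a . b = (-4)*1 + 1*4 + (-1)*3 = -3
(a.b)^2 = (-3)^2 = 9
|rej|^2 = 18 - 9/26
= (468 - 9)/26
= 459/26
In lowest terms: 459/26


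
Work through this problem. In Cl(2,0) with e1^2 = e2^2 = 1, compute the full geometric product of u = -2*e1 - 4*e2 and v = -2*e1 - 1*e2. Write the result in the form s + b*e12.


Expand: (-2*e1 - 4*e2)(-2*e1 - 1*e2)
= (-2)*(-2)*e1e1 + (-2)*(-1)*e1e2 + (-4)*(-2)*e2e1 + (-4)*(-1)*e2e2
Using e1^2 = e2^2 = 1, e2e1 = -e1e2:
Scalar part s = (-2)*(-2) + (-4)*(-1) = 4 + 4 = 8
Bivector part b = (-2)*(-1) - (-4)*(-2) = 2 - 8 = -6
uv = 8 - 6*e12


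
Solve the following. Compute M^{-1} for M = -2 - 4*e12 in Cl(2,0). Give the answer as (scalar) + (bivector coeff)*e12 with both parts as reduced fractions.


M = -2 - 4*e12, where e12^2 = -1.
Since M commutes with its reverse ~M = a - b*e12, M * ~M = a^2 - b^2*e12^2 = a^2 + b^2.
So M^{-1} = ~M / (a^2 + b^2) = (a - b*e12)/(a^2 + b^2).
a^2 + b^2 = 4 + 16 = 20
Scalar part = -2/20 = -1/10
Bivector coeff = 4/20 = 1/5
M^{-1} = -1/10 + 1/5*e12


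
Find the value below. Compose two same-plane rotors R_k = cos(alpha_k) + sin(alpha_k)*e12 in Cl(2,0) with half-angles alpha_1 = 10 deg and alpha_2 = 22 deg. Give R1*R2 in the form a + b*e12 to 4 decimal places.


Same-plane rotors commute and their half-angles add:
R1*R2 = cos(a1 + a2) + sin(a1 + a2)*e12.
a1 + a2 = 10 + 22 = 32 deg
cos(32 deg) = 0.8480
sin(32 deg) = 0.5299
R1*R2 = 0.8480 + 0.5299*e12


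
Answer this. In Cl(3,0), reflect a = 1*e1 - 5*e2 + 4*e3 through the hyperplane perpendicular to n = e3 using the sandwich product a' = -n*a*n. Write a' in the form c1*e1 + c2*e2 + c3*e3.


Reflection formula: a' = -n*a*n, with n = e3 (unit vector, n^2 = 1).
For reflection through hyperplane perp to e3:
The component along e3 flips sign, others stay.
a = (1, -5, 4)
a' = (1, -5, -4)
a' = 1*e1 - 5*e2 - 4*e3


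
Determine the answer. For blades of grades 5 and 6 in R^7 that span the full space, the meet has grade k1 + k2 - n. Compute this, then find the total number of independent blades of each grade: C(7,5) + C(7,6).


Meet grade = grade(A) + grade(B) - n
= 5 + 6 - 7 = 4
C(7,5) = 21
C(7,6) = 7
dim_A + dim_B = 21 + 7 = 28


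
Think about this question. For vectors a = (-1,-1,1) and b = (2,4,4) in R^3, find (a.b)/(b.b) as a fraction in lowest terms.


Projection coefficient = (a . b) / (b . b)
a . b = (-1)*2 + (-1)*4 + 1*4
= -2 + (-4) + 4 = -2
b . b = 2^2 + 4^2 + 4^2
= 4 + 16 + 16 = 36
Coefficient = -2/36
In lowest terms: -1/18


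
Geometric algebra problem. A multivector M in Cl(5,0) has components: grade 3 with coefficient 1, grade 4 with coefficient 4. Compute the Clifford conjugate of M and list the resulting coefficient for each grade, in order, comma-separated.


Clifford conjugate sign for grade k: (-1)^(k(k+1)/2)
Grade 3: (-1)^(3*4/2) = (-1)^6 = 1, coeff 1 -> 1
Grade 4: (-1)^(4*5/2) = (-1)^10 = 1, coeff 4 -> 4
Conjugated coefficients: 1, 4


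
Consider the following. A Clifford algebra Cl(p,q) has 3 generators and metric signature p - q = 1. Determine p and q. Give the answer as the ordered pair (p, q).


We need p + q = 3 and p - q = 1.
Adding: 2p = 3 + 1 = 4, so p = 2.
Then q = 3 - 2 = 1.
(p, q) = (2, 1)


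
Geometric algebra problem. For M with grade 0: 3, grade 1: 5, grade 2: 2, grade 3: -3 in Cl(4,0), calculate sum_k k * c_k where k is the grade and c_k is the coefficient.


Grade-weighted sum = sum of grade_k * coefficient_k
0*3 = 0
1*5 = 5
2*2 = 4
3*(-3) = -9
Total = 0 + 5 + 4 + (-9) = 0


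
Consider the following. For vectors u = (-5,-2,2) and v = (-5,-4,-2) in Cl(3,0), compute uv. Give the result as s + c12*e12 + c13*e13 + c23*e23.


In Cl(3,0): e_i^2 = 1, e_ie_j = -e_je_i for i != j.
Scalar part = u . v = (-5)*(-5) + (-2)*(-4) + 2*(-2)
= 25 + 8 + (-4) = 29
e12 coeff = (-5)*(-4) - (-2)*(-5) = 20 - 10 = 10
e13 coeff = (-5)*(-2) - 2*(-5) = 10 - (-10) = 20
e23 coeff = (-2)*(-2) - 2*(-4) = 4 - (-8) = 12
uv = 29 + 10*e12 + 20*e13 + 12*e23


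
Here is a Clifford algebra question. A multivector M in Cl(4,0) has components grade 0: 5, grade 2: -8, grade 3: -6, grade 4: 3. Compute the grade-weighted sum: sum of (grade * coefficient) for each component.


Grade-weighted sum = sum of grade_k * coefficient_k
0*5 = 0
2*(-8) = -16
3*(-6) = -18
4*3 = 12
Total = 0 + (-16) + (-18) + 12 = -22


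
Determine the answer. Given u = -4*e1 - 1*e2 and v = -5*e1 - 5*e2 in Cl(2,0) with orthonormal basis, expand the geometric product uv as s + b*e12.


Expand: (-4*e1 - 1*e2)(-5*e1 - 5*e2)
= (-4)*(-5)*e1e1 + (-4)*(-5)*e1e2 + (-1)*(-5)*e2e1 + (-1)*(-5)*e2e2
Using e1^2 = e2^2 = 1, e2e1 = -e1e2:
Scalar part s = (-4)*(-5) + (-1)*(-5) = 20 + 5 = 25
Bivector part b = (-4)*(-5) - (-1)*(-5) = 20 - 5 = 15
uv = 25 + 15*e12


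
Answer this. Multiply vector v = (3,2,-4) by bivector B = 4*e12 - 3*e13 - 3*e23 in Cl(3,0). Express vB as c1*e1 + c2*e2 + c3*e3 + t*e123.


vB has grade-1 (vector) and grade-3 (trivector) parts: vB = (v _| B) + (v ^ B).
Vector part <vB>_1:
  e1: -v2*b12 - v3*b13 = -(2)*(4) - (-4)*(-3) = -20
  e2: v1*b12 - v3*b23 = (3)*(4) - (-4)*(-3) = 0
  e3: v1*b13 + v2*b23 = (3)*(-3) + (2)*(-3) = -15
Trivector part <vB>_3:
  e123: v1*b23 - v2*b13 + v3*b12 = (3)*(-3) - (2)*(-3) + (-4)*(4) = -19
vB = -20*e1 + 0*e2 - 15*e3 - 19*e123


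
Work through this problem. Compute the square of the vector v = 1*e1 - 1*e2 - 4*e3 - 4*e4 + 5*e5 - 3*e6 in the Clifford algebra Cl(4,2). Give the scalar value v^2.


v^2 = sum of c_i^2 * e_i^2
Positive signature terms (e_i^2 = +1): 1^2 + (-1)^2 + (-4)^2 + (-4)^2 = 34
Negative signature terms (e_j^2 = -1): 5^2 + (-3)^2 = 34
v^2 = 34 - 34 = 0


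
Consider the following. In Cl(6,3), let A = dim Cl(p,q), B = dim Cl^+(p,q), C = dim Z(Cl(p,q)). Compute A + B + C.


n = 6 + 3 = 9
Total dim = 2^9 = 512
Even subalgebra dim = 2^8 = 256
n is odd, so center dim = 2
Sum = 512 + 256 + 2 = 770


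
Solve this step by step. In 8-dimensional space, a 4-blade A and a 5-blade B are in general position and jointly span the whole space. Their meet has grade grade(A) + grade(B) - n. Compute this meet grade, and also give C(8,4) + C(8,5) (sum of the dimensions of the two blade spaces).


Meet grade = grade(A) + grade(B) - n
= 4 + 5 - 8 = 1
C(8,4) = 70
C(8,5) = 56
dim_A + dim_B = 70 + 56 = 126


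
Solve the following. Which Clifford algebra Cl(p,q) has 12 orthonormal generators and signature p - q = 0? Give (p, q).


We need p + q = 12 and p - q = 0.
Adding: 2p = 12 + 0 = 12, so p = 6.
Then q = 12 - 6 = 6.
(p, q) = (6, 6)
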